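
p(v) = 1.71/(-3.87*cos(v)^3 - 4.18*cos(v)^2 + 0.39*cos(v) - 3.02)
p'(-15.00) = 0.00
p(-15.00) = -0.42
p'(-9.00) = 0.07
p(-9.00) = -0.44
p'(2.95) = -0.06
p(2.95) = -0.45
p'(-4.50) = 0.26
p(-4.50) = -0.53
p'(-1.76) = -0.25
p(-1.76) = -0.53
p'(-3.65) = -0.06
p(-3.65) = -0.43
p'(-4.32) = 0.23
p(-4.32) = -0.48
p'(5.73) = 0.21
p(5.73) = -0.21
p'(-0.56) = 0.21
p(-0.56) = -0.21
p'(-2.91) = 0.07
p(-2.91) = -0.45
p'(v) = 1.71*(-11.61*sin(v)*cos(v)^2 - 8.36*sin(v)*cos(v) + 0.39*sin(v))/(-3.87*cos(v)^3 - 4.18*cos(v)^2 + 0.39*cos(v) - 3.02)^2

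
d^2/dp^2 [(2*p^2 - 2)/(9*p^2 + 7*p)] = 4*(-63*p^3 - 243*p^2 - 189*p - 49)/(p^3*(729*p^3 + 1701*p^2 + 1323*p + 343))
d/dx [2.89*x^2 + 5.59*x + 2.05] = 5.78*x + 5.59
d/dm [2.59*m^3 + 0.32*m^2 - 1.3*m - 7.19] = 7.77*m^2 + 0.64*m - 1.3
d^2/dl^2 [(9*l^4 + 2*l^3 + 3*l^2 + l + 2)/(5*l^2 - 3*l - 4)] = 2*(225*l^6 - 405*l^5 - 297*l^4 + 992*l^3 + 1266*l^2 + 66*l + 94)/(125*l^6 - 225*l^5 - 165*l^4 + 333*l^3 + 132*l^2 - 144*l - 64)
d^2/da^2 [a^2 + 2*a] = 2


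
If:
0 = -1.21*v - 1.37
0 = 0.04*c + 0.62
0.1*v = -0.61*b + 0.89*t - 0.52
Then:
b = 1.45901639344262*t - 0.666847310662512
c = -15.50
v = -1.13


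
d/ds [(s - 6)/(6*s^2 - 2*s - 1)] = (-6*s^2 + 72*s - 13)/(36*s^4 - 24*s^3 - 8*s^2 + 4*s + 1)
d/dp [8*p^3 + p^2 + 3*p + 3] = 24*p^2 + 2*p + 3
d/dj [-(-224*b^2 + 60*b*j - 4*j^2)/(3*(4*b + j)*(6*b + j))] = 4*b*(-920*b^2 - 64*b*j + 25*j^2)/(3*(576*b^4 + 480*b^3*j + 148*b^2*j^2 + 20*b*j^3 + j^4))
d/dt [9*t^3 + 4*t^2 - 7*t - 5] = 27*t^2 + 8*t - 7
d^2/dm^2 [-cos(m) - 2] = cos(m)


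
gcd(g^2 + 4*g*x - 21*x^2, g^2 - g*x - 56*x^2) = g + 7*x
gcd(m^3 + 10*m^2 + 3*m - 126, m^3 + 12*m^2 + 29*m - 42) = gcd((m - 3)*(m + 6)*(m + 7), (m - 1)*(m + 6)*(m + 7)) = m^2 + 13*m + 42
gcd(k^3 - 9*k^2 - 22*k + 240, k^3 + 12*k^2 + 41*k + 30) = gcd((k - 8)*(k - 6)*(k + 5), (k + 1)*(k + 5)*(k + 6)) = k + 5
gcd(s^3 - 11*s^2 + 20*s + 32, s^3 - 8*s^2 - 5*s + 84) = s - 4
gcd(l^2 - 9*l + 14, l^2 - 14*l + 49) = l - 7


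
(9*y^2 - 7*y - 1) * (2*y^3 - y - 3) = 18*y^5 - 14*y^4 - 11*y^3 - 20*y^2 + 22*y + 3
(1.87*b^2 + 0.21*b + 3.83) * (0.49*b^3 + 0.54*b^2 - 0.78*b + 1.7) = 0.9163*b^5 + 1.1127*b^4 + 0.5315*b^3 + 5.0834*b^2 - 2.6304*b + 6.511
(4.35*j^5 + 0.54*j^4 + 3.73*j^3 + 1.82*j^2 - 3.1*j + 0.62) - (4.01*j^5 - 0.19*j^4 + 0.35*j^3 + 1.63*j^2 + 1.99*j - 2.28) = 0.34*j^5 + 0.73*j^4 + 3.38*j^3 + 0.19*j^2 - 5.09*j + 2.9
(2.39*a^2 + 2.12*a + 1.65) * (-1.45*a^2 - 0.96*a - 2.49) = -3.4655*a^4 - 5.3684*a^3 - 10.3788*a^2 - 6.8628*a - 4.1085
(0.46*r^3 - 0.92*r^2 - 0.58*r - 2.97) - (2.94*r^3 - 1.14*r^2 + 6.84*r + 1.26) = -2.48*r^3 + 0.22*r^2 - 7.42*r - 4.23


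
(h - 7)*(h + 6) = h^2 - h - 42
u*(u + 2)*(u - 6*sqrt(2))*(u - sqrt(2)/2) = u^4 - 13*sqrt(2)*u^3/2 + 2*u^3 - 13*sqrt(2)*u^2 + 6*u^2 + 12*u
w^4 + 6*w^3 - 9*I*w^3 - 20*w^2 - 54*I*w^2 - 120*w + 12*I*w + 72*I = (w + 6)*(w - 6*I)*(w - 2*I)*(w - I)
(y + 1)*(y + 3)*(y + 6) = y^3 + 10*y^2 + 27*y + 18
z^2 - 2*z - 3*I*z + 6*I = (z - 2)*(z - 3*I)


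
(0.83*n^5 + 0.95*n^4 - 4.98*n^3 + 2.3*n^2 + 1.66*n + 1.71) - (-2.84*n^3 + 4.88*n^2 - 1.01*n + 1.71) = 0.83*n^5 + 0.95*n^4 - 2.14*n^3 - 2.58*n^2 + 2.67*n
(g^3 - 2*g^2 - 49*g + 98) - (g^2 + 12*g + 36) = g^3 - 3*g^2 - 61*g + 62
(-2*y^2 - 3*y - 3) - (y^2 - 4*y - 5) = -3*y^2 + y + 2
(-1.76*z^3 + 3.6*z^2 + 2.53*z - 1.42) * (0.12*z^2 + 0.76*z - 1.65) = -0.2112*z^5 - 0.9056*z^4 + 5.9436*z^3 - 4.1876*z^2 - 5.2537*z + 2.343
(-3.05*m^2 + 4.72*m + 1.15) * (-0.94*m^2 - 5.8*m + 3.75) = 2.867*m^4 + 13.2532*m^3 - 39.8945*m^2 + 11.03*m + 4.3125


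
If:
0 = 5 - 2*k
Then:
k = 5/2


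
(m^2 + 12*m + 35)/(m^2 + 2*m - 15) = (m + 7)/(m - 3)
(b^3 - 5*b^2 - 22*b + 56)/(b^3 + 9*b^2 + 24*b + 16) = (b^2 - 9*b + 14)/(b^2 + 5*b + 4)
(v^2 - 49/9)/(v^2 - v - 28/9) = (3*v + 7)/(3*v + 4)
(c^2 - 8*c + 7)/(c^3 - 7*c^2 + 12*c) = (c^2 - 8*c + 7)/(c*(c^2 - 7*c + 12))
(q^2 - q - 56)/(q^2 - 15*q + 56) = (q + 7)/(q - 7)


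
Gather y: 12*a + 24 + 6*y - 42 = 12*a + 6*y - 18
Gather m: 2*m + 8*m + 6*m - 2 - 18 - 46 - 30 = 16*m - 96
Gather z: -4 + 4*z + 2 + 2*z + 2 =6*z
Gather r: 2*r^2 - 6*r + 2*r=2*r^2 - 4*r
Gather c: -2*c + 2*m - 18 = -2*c + 2*m - 18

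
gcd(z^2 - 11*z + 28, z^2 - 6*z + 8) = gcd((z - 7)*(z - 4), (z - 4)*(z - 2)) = z - 4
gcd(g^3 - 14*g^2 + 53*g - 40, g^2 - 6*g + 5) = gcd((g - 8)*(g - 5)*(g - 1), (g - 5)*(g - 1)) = g^2 - 6*g + 5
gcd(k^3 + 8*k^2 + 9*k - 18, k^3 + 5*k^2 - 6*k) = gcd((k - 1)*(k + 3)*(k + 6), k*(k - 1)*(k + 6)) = k^2 + 5*k - 6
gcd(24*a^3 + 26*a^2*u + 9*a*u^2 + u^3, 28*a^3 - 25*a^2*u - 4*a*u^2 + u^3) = 4*a + u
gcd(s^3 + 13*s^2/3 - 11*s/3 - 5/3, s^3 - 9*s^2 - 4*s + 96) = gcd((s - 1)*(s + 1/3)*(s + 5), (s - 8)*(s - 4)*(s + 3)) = 1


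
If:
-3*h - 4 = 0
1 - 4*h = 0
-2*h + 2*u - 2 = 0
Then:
No Solution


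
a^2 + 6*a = a*(a + 6)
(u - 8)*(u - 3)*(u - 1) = u^3 - 12*u^2 + 35*u - 24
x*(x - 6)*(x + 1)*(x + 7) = x^4 + 2*x^3 - 41*x^2 - 42*x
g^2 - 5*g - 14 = (g - 7)*(g + 2)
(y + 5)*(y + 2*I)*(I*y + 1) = I*y^3 - y^2 + 5*I*y^2 - 5*y + 2*I*y + 10*I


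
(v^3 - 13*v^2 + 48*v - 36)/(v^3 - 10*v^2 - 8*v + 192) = (v^2 - 7*v + 6)/(v^2 - 4*v - 32)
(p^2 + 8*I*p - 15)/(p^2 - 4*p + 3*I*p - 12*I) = (p + 5*I)/(p - 4)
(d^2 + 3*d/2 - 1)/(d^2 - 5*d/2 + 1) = (d + 2)/(d - 2)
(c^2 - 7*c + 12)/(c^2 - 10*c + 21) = (c - 4)/(c - 7)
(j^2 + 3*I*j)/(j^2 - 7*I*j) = (j + 3*I)/(j - 7*I)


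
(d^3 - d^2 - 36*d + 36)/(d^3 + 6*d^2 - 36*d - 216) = (d - 1)/(d + 6)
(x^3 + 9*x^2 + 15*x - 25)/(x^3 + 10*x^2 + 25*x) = (x - 1)/x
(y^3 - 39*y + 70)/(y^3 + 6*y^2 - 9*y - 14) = (y - 5)/(y + 1)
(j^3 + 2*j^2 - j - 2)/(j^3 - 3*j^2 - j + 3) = (j + 2)/(j - 3)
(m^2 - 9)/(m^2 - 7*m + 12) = (m + 3)/(m - 4)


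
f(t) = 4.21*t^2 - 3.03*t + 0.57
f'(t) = 8.42*t - 3.03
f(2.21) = 14.44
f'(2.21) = 15.58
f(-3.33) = 57.34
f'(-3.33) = -31.07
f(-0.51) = 3.21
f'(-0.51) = -7.32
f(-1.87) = 20.96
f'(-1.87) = -18.78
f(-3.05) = 48.98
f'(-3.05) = -28.71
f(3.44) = 39.97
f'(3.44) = 25.93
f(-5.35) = 137.28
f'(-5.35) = -48.08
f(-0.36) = 2.21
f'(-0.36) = -6.06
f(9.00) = 314.31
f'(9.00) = 72.75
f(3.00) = 29.37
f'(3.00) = 22.23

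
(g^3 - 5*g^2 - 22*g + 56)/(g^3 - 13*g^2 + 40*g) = (g^3 - 5*g^2 - 22*g + 56)/(g*(g^2 - 13*g + 40))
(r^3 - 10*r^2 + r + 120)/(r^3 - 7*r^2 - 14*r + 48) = (r - 5)/(r - 2)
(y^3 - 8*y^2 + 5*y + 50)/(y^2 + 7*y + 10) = (y^2 - 10*y + 25)/(y + 5)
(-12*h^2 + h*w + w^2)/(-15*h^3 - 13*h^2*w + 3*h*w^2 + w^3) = (4*h + w)/(5*h^2 + 6*h*w + w^2)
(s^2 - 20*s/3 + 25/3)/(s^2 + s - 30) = (s - 5/3)/(s + 6)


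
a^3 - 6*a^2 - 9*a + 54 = (a - 6)*(a - 3)*(a + 3)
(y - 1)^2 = y^2 - 2*y + 1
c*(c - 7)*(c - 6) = c^3 - 13*c^2 + 42*c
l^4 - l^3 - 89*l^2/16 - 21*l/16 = l*(l - 3)*(l + 1/4)*(l + 7/4)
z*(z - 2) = z^2 - 2*z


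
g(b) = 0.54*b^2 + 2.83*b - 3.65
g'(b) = 1.08*b + 2.83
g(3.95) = 15.95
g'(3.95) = 7.10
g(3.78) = 14.76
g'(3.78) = 6.91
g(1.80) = 3.19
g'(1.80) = 4.77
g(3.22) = 11.06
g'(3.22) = 6.31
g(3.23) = 11.12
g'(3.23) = 6.32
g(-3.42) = -7.01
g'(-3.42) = -0.86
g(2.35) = 5.98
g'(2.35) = 5.37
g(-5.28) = -3.54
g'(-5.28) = -2.87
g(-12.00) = 40.15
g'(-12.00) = -10.13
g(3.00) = 9.70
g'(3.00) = 6.07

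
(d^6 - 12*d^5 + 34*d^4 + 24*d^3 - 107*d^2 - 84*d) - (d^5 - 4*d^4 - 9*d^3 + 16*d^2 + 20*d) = d^6 - 13*d^5 + 38*d^4 + 33*d^3 - 123*d^2 - 104*d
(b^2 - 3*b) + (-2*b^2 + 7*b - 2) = -b^2 + 4*b - 2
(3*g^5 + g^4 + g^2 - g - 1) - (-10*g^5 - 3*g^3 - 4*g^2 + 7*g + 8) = 13*g^5 + g^4 + 3*g^3 + 5*g^2 - 8*g - 9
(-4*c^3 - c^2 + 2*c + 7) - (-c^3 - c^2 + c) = -3*c^3 + c + 7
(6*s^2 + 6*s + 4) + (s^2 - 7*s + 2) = 7*s^2 - s + 6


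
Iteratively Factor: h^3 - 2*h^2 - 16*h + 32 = (h - 2)*(h^2 - 16) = (h - 2)*(h + 4)*(h - 4)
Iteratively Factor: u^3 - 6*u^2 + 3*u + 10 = (u + 1)*(u^2 - 7*u + 10) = (u - 2)*(u + 1)*(u - 5)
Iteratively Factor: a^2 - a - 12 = (a + 3)*(a - 4)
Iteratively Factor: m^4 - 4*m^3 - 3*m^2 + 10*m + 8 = (m + 1)*(m^3 - 5*m^2 + 2*m + 8) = (m - 2)*(m + 1)*(m^2 - 3*m - 4) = (m - 4)*(m - 2)*(m + 1)*(m + 1)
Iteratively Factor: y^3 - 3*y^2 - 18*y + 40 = (y + 4)*(y^2 - 7*y + 10) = (y - 5)*(y + 4)*(y - 2)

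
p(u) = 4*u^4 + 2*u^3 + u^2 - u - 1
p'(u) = 16*u^3 + 6*u^2 + 2*u - 1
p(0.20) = -1.14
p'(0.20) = -0.23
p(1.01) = 5.23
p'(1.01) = 23.63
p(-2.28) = 90.87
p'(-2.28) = -164.01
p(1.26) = 13.41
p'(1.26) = 43.05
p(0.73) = 0.72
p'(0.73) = 9.88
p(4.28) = 1512.10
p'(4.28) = 1371.91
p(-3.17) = 352.43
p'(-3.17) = -456.73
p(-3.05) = 300.75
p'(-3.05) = -405.25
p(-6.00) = 4793.00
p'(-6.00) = -3253.00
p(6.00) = 5645.00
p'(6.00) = 3683.00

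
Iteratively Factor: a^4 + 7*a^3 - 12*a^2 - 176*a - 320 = (a + 4)*(a^3 + 3*a^2 - 24*a - 80) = (a - 5)*(a + 4)*(a^2 + 8*a + 16) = (a - 5)*(a + 4)^2*(a + 4)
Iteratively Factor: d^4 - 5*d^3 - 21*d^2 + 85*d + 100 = (d + 4)*(d^3 - 9*d^2 + 15*d + 25) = (d - 5)*(d + 4)*(d^2 - 4*d - 5) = (d - 5)*(d + 1)*(d + 4)*(d - 5)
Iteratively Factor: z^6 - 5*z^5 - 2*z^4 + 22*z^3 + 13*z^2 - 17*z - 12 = (z - 4)*(z^5 - z^4 - 6*z^3 - 2*z^2 + 5*z + 3) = (z - 4)*(z + 1)*(z^4 - 2*z^3 - 4*z^2 + 2*z + 3) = (z - 4)*(z - 3)*(z + 1)*(z^3 + z^2 - z - 1) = (z - 4)*(z - 3)*(z + 1)^2*(z^2 - 1) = (z - 4)*(z - 3)*(z - 1)*(z + 1)^2*(z + 1)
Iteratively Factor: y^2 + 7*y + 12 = (y + 4)*(y + 3)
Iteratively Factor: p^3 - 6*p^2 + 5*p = (p - 1)*(p^2 - 5*p) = (p - 5)*(p - 1)*(p)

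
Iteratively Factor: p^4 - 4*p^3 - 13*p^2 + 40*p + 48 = (p - 4)*(p^3 - 13*p - 12) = (p - 4)*(p + 1)*(p^2 - p - 12) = (p - 4)*(p + 1)*(p + 3)*(p - 4)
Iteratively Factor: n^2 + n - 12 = (n + 4)*(n - 3)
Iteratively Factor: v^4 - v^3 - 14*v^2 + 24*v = (v - 3)*(v^3 + 2*v^2 - 8*v) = v*(v - 3)*(v^2 + 2*v - 8) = v*(v - 3)*(v + 4)*(v - 2)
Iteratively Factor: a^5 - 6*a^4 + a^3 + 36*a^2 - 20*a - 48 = (a + 2)*(a^4 - 8*a^3 + 17*a^2 + 2*a - 24) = (a + 1)*(a + 2)*(a^3 - 9*a^2 + 26*a - 24) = (a - 2)*(a + 1)*(a + 2)*(a^2 - 7*a + 12) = (a - 4)*(a - 2)*(a + 1)*(a + 2)*(a - 3)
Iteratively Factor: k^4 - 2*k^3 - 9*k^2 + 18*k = (k - 2)*(k^3 - 9*k) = (k - 3)*(k - 2)*(k^2 + 3*k) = (k - 3)*(k - 2)*(k + 3)*(k)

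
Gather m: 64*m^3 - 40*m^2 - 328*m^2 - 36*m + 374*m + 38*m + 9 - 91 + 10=64*m^3 - 368*m^2 + 376*m - 72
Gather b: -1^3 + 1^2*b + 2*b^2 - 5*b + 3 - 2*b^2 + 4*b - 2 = 0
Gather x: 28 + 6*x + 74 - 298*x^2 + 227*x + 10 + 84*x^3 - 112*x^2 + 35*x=84*x^3 - 410*x^2 + 268*x + 112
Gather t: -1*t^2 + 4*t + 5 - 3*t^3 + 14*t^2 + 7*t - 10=-3*t^3 + 13*t^2 + 11*t - 5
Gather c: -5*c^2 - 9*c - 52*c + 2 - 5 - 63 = -5*c^2 - 61*c - 66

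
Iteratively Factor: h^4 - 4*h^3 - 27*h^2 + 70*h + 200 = (h + 4)*(h^3 - 8*h^2 + 5*h + 50) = (h - 5)*(h + 4)*(h^2 - 3*h - 10) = (h - 5)*(h + 2)*(h + 4)*(h - 5)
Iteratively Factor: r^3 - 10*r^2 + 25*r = (r)*(r^2 - 10*r + 25) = r*(r - 5)*(r - 5)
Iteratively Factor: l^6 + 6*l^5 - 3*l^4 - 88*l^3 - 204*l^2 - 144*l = (l + 3)*(l^5 + 3*l^4 - 12*l^3 - 52*l^2 - 48*l) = (l - 4)*(l + 3)*(l^4 + 7*l^3 + 16*l^2 + 12*l) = l*(l - 4)*(l + 3)*(l^3 + 7*l^2 + 16*l + 12) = l*(l - 4)*(l + 3)^2*(l^2 + 4*l + 4) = l*(l - 4)*(l + 2)*(l + 3)^2*(l + 2)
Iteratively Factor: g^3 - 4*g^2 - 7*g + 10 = (g + 2)*(g^2 - 6*g + 5) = (g - 1)*(g + 2)*(g - 5)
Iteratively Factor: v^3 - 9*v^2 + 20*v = (v - 5)*(v^2 - 4*v) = v*(v - 5)*(v - 4)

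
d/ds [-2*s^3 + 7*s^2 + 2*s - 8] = -6*s^2 + 14*s + 2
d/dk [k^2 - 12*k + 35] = 2*k - 12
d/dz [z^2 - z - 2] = 2*z - 1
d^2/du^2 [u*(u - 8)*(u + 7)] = 6*u - 2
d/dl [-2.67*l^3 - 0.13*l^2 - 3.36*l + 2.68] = -8.01*l^2 - 0.26*l - 3.36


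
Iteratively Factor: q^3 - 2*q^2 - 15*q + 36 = (q - 3)*(q^2 + q - 12) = (q - 3)^2*(q + 4)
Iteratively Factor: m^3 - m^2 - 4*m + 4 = (m - 2)*(m^2 + m - 2) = (m - 2)*(m + 2)*(m - 1)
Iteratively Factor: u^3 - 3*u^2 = (u)*(u^2 - 3*u) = u*(u - 3)*(u)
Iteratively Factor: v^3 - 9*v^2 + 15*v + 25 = (v - 5)*(v^2 - 4*v - 5) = (v - 5)^2*(v + 1)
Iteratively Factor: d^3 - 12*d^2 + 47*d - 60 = (d - 4)*(d^2 - 8*d + 15) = (d - 4)*(d - 3)*(d - 5)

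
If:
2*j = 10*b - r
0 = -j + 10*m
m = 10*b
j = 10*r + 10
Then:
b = 1/200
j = 1/2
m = 1/20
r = -19/20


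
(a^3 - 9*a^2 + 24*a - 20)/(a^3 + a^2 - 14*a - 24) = (a^3 - 9*a^2 + 24*a - 20)/(a^3 + a^2 - 14*a - 24)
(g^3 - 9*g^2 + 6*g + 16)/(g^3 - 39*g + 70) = (g^2 - 7*g - 8)/(g^2 + 2*g - 35)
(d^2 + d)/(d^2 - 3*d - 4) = d/(d - 4)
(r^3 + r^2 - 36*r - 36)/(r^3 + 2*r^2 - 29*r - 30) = (r - 6)/(r - 5)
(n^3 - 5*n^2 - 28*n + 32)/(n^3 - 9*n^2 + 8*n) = (n + 4)/n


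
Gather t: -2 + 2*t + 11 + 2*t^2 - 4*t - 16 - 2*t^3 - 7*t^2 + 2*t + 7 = -2*t^3 - 5*t^2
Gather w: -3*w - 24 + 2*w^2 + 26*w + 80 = 2*w^2 + 23*w + 56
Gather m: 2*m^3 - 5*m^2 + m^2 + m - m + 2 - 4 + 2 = 2*m^3 - 4*m^2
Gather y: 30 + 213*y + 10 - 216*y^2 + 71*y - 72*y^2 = -288*y^2 + 284*y + 40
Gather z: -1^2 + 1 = 0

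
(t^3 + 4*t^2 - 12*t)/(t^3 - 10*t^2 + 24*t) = (t^2 + 4*t - 12)/(t^2 - 10*t + 24)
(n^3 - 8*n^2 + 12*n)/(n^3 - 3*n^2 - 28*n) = (-n^2 + 8*n - 12)/(-n^2 + 3*n + 28)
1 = 1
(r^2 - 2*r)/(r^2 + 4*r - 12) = r/(r + 6)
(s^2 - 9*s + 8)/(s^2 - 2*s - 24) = (-s^2 + 9*s - 8)/(-s^2 + 2*s + 24)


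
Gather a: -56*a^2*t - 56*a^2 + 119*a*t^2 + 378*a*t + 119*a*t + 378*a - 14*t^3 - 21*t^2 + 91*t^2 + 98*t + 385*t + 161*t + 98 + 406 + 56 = a^2*(-56*t - 56) + a*(119*t^2 + 497*t + 378) - 14*t^3 + 70*t^2 + 644*t + 560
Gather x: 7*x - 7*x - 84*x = -84*x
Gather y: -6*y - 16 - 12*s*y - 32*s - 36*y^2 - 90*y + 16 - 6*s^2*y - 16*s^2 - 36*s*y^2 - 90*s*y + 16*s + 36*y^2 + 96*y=-16*s^2 - 36*s*y^2 - 16*s + y*(-6*s^2 - 102*s)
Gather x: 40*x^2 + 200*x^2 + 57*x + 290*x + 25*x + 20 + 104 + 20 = 240*x^2 + 372*x + 144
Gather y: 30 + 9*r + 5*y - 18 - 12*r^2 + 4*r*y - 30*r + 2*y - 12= -12*r^2 - 21*r + y*(4*r + 7)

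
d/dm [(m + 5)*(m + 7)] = 2*m + 12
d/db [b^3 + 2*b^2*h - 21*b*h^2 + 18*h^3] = 3*b^2 + 4*b*h - 21*h^2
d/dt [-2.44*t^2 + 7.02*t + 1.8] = 7.02 - 4.88*t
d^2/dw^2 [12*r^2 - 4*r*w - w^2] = -2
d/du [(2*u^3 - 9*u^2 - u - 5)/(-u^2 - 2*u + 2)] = (-2*u^4 - 8*u^3 + 29*u^2 - 46*u - 12)/(u^4 + 4*u^3 - 8*u + 4)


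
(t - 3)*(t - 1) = t^2 - 4*t + 3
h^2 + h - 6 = (h - 2)*(h + 3)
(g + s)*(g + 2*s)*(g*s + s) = g^3*s + 3*g^2*s^2 + g^2*s + 2*g*s^3 + 3*g*s^2 + 2*s^3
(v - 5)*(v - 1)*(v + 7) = v^3 + v^2 - 37*v + 35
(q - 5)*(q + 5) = q^2 - 25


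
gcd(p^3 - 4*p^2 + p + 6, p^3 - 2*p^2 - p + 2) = p^2 - p - 2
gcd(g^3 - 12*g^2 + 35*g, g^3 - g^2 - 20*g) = g^2 - 5*g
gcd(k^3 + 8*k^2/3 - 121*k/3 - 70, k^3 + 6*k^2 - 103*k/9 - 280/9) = k^2 + 26*k/3 + 35/3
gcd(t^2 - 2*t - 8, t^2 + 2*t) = t + 2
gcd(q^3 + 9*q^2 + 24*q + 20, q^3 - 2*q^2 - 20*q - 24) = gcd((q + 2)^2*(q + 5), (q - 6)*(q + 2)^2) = q^2 + 4*q + 4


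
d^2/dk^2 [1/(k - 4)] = 2/(k - 4)^3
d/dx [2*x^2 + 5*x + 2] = 4*x + 5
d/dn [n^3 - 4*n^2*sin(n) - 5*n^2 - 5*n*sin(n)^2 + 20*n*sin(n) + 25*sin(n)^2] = -4*n^2*cos(n) + 3*n^2 - 8*n*sin(n) - 5*n*sin(2*n) + 20*n*cos(n) - 10*n - 5*sin(n)^2 + 20*sin(n) + 25*sin(2*n)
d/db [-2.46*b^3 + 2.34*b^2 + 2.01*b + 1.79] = -7.38*b^2 + 4.68*b + 2.01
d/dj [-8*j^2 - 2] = -16*j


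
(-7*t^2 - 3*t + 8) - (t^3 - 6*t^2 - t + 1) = -t^3 - t^2 - 2*t + 7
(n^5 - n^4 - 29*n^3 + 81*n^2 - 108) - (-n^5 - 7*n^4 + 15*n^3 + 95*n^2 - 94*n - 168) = 2*n^5 + 6*n^4 - 44*n^3 - 14*n^2 + 94*n + 60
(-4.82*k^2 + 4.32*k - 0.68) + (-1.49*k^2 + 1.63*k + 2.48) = -6.31*k^2 + 5.95*k + 1.8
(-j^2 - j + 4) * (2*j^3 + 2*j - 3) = -2*j^5 - 2*j^4 + 6*j^3 + j^2 + 11*j - 12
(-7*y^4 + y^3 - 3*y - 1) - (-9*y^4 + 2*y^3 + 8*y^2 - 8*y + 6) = 2*y^4 - y^3 - 8*y^2 + 5*y - 7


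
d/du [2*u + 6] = 2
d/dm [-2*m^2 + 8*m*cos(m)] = -8*m*sin(m) - 4*m + 8*cos(m)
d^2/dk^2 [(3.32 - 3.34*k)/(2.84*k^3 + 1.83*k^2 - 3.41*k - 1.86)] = (-161.634624*k^5 + 217.181616*k^4 + 189.01282*k^3 - 337.921752*k^2 - 87.29352*k + 142.180384)/(22.906304*k^9 + 44.280144*k^8 - 53.97846*k^7 - 145.212273*k^6 + 6.811413*k^5 + 153.229311*k^4 + 59.465719*k^3 - 45.891594*k^2 - 35.391708*k - 6.434856)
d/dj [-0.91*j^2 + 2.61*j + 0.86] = 2.61 - 1.82*j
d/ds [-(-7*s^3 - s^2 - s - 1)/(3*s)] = (14*s^3 + s^2 - 1)/(3*s^2)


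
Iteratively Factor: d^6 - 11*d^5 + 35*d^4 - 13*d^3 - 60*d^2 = (d)*(d^5 - 11*d^4 + 35*d^3 - 13*d^2 - 60*d) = d*(d - 5)*(d^4 - 6*d^3 + 5*d^2 + 12*d) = d*(d - 5)*(d + 1)*(d^3 - 7*d^2 + 12*d) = d^2*(d - 5)*(d + 1)*(d^2 - 7*d + 12) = d^2*(d - 5)*(d - 3)*(d + 1)*(d - 4)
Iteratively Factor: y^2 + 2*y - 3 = (y - 1)*(y + 3)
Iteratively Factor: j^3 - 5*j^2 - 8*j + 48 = (j + 3)*(j^2 - 8*j + 16) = (j - 4)*(j + 3)*(j - 4)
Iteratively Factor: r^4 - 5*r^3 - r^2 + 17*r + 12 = (r + 1)*(r^3 - 6*r^2 + 5*r + 12) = (r - 3)*(r + 1)*(r^2 - 3*r - 4) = (r - 3)*(r + 1)^2*(r - 4)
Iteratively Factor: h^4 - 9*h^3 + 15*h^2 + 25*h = (h - 5)*(h^3 - 4*h^2 - 5*h) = h*(h - 5)*(h^2 - 4*h - 5) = h*(h - 5)*(h + 1)*(h - 5)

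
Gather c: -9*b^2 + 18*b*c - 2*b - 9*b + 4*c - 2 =-9*b^2 - 11*b + c*(18*b + 4) - 2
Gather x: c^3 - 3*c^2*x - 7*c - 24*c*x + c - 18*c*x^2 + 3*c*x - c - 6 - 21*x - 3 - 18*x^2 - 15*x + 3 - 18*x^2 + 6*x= c^3 - 7*c + x^2*(-18*c - 36) + x*(-3*c^2 - 21*c - 30) - 6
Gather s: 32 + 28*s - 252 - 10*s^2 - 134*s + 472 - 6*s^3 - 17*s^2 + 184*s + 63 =-6*s^3 - 27*s^2 + 78*s + 315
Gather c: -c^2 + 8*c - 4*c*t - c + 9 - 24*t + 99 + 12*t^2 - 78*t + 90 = -c^2 + c*(7 - 4*t) + 12*t^2 - 102*t + 198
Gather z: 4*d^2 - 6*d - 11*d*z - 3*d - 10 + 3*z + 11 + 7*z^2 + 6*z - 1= 4*d^2 - 9*d + 7*z^2 + z*(9 - 11*d)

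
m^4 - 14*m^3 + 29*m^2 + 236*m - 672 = (m - 8)*(m - 7)*(m - 3)*(m + 4)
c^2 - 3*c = c*(c - 3)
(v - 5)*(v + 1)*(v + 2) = v^3 - 2*v^2 - 13*v - 10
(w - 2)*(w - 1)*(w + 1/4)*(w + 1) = w^4 - 7*w^3/4 - 3*w^2/2 + 7*w/4 + 1/2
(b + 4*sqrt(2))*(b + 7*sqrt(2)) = b^2 + 11*sqrt(2)*b + 56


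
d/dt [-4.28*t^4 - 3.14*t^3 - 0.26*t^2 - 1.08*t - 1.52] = -17.12*t^3 - 9.42*t^2 - 0.52*t - 1.08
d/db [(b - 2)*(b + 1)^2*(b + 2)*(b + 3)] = 5*b^4 + 20*b^3 + 9*b^2 - 34*b - 28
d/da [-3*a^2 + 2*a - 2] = 2 - 6*a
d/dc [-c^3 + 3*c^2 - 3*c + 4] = -3*c^2 + 6*c - 3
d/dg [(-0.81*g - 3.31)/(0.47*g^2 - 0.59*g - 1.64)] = (0.3807*g^2 + 3.1114*g - 0.6245)/(0.2209*g^4 - 0.5546*g^3 - 1.1935*g^2 + 1.9352*g + 2.6896)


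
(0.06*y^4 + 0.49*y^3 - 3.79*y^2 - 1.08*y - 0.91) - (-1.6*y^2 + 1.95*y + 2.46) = 0.06*y^4 + 0.49*y^3 - 2.19*y^2 - 3.03*y - 3.37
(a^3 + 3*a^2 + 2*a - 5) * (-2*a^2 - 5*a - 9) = -2*a^5 - 11*a^4 - 28*a^3 - 27*a^2 + 7*a + 45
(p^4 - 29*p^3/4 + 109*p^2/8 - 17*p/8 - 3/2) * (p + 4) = p^5 - 13*p^4/4 - 123*p^3/8 + 419*p^2/8 - 10*p - 6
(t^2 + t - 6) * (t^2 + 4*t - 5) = t^4 + 5*t^3 - 7*t^2 - 29*t + 30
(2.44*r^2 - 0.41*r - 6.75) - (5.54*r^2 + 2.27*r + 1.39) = -3.1*r^2 - 2.68*r - 8.14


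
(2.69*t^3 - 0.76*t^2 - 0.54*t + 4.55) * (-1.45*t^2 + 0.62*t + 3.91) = -3.9005*t^5 + 2.7698*t^4 + 10.8297*t^3 - 9.9039*t^2 + 0.7096*t + 17.7905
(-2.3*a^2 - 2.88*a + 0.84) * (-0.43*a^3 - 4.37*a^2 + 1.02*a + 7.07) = 0.989*a^5 + 11.2894*a^4 + 9.8784*a^3 - 22.8694*a^2 - 19.5048*a + 5.9388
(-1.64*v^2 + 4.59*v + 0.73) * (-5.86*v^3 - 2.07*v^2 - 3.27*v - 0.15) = 9.6104*v^5 - 23.5026*v^4 - 8.4163*v^3 - 16.2744*v^2 - 3.0756*v - 0.1095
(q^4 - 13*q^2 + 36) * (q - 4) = q^5 - 4*q^4 - 13*q^3 + 52*q^2 + 36*q - 144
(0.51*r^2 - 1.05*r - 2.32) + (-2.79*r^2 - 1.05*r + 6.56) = -2.28*r^2 - 2.1*r + 4.24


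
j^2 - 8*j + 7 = (j - 7)*(j - 1)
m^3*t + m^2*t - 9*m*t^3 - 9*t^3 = (m - 3*t)*(m + 3*t)*(m*t + t)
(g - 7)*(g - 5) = g^2 - 12*g + 35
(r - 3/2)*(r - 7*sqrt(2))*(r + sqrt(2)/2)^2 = r^4 - 6*sqrt(2)*r^3 - 3*r^3/2 - 27*r^2/2 + 9*sqrt(2)*r^2 - 7*sqrt(2)*r/2 + 81*r/4 + 21*sqrt(2)/4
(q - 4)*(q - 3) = q^2 - 7*q + 12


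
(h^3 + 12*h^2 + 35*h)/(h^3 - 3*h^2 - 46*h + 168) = h*(h + 5)/(h^2 - 10*h + 24)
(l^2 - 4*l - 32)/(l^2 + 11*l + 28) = (l - 8)/(l + 7)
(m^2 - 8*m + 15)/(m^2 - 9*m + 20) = (m - 3)/(m - 4)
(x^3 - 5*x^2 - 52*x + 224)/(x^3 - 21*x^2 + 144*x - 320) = (x^2 + 3*x - 28)/(x^2 - 13*x + 40)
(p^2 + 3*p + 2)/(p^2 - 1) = (p + 2)/(p - 1)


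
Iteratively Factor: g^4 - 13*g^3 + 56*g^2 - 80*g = (g)*(g^3 - 13*g^2 + 56*g - 80) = g*(g - 5)*(g^2 - 8*g + 16) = g*(g - 5)*(g - 4)*(g - 4)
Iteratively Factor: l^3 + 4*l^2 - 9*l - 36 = (l + 3)*(l^2 + l - 12) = (l + 3)*(l + 4)*(l - 3)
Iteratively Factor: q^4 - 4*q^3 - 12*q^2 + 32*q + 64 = (q - 4)*(q^3 - 12*q - 16) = (q - 4)^2*(q^2 + 4*q + 4) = (q - 4)^2*(q + 2)*(q + 2)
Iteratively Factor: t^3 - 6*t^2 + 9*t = (t - 3)*(t^2 - 3*t) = (t - 3)^2*(t)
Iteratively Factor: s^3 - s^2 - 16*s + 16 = (s - 4)*(s^2 + 3*s - 4) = (s - 4)*(s + 4)*(s - 1)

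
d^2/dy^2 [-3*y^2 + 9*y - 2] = -6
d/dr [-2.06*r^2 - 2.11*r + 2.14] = -4.12*r - 2.11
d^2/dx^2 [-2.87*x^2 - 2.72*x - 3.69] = -5.74000000000000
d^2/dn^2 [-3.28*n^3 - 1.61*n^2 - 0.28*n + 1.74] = -19.68*n - 3.22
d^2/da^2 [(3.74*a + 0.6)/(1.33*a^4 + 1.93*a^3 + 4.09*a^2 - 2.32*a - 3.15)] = (79.388232*a^7 + 174.830096*a^6 + 251.857824*a^5 + 331.943532*a^4 + 540.367316*a^3 + 347.11416*a^2 + 276.83226*a - 32.74476)/(2.352637*a^12 + 10.241931*a^11 + 36.566754*a^10 + 57.869239*a^9 + 60.002289*a^8 - 53.304639*a^7 - 157.997234*a^6 - 176.13657*a^5 + 32.178918*a^4 + 224.302427*a^3 + 70.885395*a^2 - 69.0606*a - 31.255875)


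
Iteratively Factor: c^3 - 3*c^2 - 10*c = (c - 5)*(c^2 + 2*c) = c*(c - 5)*(c + 2)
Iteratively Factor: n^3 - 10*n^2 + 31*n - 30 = (n - 5)*(n^2 - 5*n + 6) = (n - 5)*(n - 2)*(n - 3)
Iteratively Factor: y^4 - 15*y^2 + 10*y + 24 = (y - 2)*(y^3 + 2*y^2 - 11*y - 12) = (y - 3)*(y - 2)*(y^2 + 5*y + 4) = (y - 3)*(y - 2)*(y + 4)*(y + 1)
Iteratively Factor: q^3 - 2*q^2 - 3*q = (q + 1)*(q^2 - 3*q) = (q - 3)*(q + 1)*(q)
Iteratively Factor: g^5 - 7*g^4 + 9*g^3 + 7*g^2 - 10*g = (g - 1)*(g^4 - 6*g^3 + 3*g^2 + 10*g) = (g - 2)*(g - 1)*(g^3 - 4*g^2 - 5*g) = (g - 5)*(g - 2)*(g - 1)*(g^2 + g) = g*(g - 5)*(g - 2)*(g - 1)*(g + 1)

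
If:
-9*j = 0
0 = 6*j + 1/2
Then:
No Solution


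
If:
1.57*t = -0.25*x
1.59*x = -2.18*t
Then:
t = 0.00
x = 0.00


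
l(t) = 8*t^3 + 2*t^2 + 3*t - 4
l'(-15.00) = 5343.00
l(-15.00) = -26599.00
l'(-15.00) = 5343.00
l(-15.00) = -26599.00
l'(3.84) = 372.25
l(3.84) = 490.00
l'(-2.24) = 114.46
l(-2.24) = -90.60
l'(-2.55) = 148.86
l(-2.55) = -131.30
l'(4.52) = 511.41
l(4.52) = 789.18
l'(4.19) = 441.11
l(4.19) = 632.16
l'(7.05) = 1224.06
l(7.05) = 2919.78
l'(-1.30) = 38.36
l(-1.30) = -22.10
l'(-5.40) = 681.24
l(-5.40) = -1221.59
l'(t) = 24*t^2 + 4*t + 3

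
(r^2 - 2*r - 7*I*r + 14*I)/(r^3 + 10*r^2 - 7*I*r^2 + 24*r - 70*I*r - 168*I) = (r - 2)/(r^2 + 10*r + 24)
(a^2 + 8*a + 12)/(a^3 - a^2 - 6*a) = (a + 6)/(a*(a - 3))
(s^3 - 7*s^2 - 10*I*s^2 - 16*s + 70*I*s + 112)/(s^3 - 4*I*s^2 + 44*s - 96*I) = (s - 7)/(s + 6*I)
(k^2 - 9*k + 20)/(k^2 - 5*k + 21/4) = 4*(k^2 - 9*k + 20)/(4*k^2 - 20*k + 21)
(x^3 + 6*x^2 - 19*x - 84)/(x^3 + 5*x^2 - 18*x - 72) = (x + 7)/(x + 6)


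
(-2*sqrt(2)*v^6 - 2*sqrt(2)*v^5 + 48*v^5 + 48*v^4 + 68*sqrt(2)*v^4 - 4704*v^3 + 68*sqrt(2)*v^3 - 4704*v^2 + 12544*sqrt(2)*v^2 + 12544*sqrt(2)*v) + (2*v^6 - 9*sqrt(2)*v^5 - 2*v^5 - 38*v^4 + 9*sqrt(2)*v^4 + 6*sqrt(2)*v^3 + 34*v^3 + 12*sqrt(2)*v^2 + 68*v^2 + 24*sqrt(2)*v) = -2*sqrt(2)*v^6 + 2*v^6 - 11*sqrt(2)*v^5 + 46*v^5 + 10*v^4 + 77*sqrt(2)*v^4 - 4670*v^3 + 74*sqrt(2)*v^3 - 4636*v^2 + 12556*sqrt(2)*v^2 + 12568*sqrt(2)*v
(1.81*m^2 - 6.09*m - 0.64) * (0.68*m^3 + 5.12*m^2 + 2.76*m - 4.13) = 1.2308*m^5 + 5.126*m^4 - 26.6204*m^3 - 27.5605*m^2 + 23.3853*m + 2.6432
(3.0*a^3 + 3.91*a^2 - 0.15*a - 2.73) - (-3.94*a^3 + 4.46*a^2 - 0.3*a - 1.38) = 6.94*a^3 - 0.55*a^2 + 0.15*a - 1.35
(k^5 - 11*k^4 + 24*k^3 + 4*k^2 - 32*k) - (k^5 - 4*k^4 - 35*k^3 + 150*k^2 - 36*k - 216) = -7*k^4 + 59*k^3 - 146*k^2 + 4*k + 216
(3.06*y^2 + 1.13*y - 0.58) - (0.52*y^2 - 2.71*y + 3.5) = 2.54*y^2 + 3.84*y - 4.08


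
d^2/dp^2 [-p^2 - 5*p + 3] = -2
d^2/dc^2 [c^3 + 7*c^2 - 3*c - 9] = 6*c + 14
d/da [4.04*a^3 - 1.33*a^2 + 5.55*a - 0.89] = 12.12*a^2 - 2.66*a + 5.55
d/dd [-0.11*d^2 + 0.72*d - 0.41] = 0.72 - 0.22*d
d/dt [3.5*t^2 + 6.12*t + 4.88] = 7.0*t + 6.12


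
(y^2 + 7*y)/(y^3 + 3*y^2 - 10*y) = (y + 7)/(y^2 + 3*y - 10)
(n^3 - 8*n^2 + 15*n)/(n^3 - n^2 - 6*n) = (n - 5)/(n + 2)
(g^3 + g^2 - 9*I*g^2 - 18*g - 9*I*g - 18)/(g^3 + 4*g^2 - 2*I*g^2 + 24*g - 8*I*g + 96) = (g^2 + g*(1 - 3*I) - 3*I)/(g^2 + 4*g*(1 + I) + 16*I)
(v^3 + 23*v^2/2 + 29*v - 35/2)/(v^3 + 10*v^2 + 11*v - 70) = (v - 1/2)/(v - 2)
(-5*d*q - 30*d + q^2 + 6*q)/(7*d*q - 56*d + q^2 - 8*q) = (-5*d*q - 30*d + q^2 + 6*q)/(7*d*q - 56*d + q^2 - 8*q)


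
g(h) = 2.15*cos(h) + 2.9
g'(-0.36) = 0.76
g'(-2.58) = 1.14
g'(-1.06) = 1.88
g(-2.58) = 1.08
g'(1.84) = -2.07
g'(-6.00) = -0.60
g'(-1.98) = 1.97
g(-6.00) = 4.96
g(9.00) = 0.94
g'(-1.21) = 2.01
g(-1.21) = 3.66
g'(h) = -2.15*sin(h)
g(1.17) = 3.74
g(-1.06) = 3.95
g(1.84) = 2.33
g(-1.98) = 2.04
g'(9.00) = -0.89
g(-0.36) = 4.91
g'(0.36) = -0.76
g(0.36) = 4.91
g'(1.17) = -1.98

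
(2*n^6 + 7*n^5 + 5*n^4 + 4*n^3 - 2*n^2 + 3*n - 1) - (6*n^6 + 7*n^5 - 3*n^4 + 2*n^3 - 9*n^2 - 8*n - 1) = -4*n^6 + 8*n^4 + 2*n^3 + 7*n^2 + 11*n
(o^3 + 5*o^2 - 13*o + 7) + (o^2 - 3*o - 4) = o^3 + 6*o^2 - 16*o + 3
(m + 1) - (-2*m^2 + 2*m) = 2*m^2 - m + 1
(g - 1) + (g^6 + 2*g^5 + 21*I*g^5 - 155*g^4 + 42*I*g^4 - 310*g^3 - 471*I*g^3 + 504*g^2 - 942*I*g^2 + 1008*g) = g^6 + 2*g^5 + 21*I*g^5 - 155*g^4 + 42*I*g^4 - 310*g^3 - 471*I*g^3 + 504*g^2 - 942*I*g^2 + 1009*g - 1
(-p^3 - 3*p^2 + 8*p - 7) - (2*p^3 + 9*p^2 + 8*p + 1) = -3*p^3 - 12*p^2 - 8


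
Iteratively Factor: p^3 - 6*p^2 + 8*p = (p - 4)*(p^2 - 2*p) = p*(p - 4)*(p - 2)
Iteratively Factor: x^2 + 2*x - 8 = (x - 2)*(x + 4)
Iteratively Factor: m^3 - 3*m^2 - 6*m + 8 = (m - 4)*(m^2 + m - 2) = (m - 4)*(m - 1)*(m + 2)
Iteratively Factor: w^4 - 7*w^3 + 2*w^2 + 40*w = (w - 4)*(w^3 - 3*w^2 - 10*w) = w*(w - 4)*(w^2 - 3*w - 10) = w*(w - 5)*(w - 4)*(w + 2)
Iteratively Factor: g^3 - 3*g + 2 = (g - 1)*(g^2 + g - 2) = (g - 1)*(g + 2)*(g - 1)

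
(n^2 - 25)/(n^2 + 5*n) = (n - 5)/n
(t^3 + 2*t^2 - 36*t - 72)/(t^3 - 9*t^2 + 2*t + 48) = (t^2 - 36)/(t^2 - 11*t + 24)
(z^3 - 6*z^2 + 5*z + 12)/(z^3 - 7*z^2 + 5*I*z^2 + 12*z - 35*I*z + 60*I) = (z + 1)/(z + 5*I)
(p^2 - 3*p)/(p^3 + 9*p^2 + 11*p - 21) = p*(p - 3)/(p^3 + 9*p^2 + 11*p - 21)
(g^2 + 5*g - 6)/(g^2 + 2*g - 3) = (g + 6)/(g + 3)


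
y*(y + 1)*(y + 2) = y^3 + 3*y^2 + 2*y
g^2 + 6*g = g*(g + 6)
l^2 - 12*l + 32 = (l - 8)*(l - 4)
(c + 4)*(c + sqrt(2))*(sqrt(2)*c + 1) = sqrt(2)*c^3 + 3*c^2 + 4*sqrt(2)*c^2 + sqrt(2)*c + 12*c + 4*sqrt(2)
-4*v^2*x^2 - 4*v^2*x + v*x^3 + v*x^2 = x*(-4*v + x)*(v*x + v)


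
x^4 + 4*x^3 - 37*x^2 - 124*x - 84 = (x - 6)*(x + 1)*(x + 2)*(x + 7)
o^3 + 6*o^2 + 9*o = o*(o + 3)^2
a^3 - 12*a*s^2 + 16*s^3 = (a - 2*s)^2*(a + 4*s)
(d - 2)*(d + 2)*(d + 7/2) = d^3 + 7*d^2/2 - 4*d - 14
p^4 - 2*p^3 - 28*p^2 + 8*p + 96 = (p - 6)*(p - 2)*(p + 2)*(p + 4)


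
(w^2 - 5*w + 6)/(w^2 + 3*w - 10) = (w - 3)/(w + 5)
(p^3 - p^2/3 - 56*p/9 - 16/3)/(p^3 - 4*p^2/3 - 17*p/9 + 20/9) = (3*p^2 - 5*p - 12)/(3*p^2 - 8*p + 5)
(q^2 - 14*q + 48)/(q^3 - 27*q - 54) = (q - 8)/(q^2 + 6*q + 9)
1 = 1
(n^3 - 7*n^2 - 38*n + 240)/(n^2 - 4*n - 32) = (n^2 + n - 30)/(n + 4)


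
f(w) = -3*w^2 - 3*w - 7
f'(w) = -6*w - 3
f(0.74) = -10.86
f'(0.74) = -7.44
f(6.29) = -144.56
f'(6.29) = -40.74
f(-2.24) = -15.33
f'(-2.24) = 10.44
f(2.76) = -38.13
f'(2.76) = -19.56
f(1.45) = -17.66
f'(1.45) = -11.70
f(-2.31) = -16.08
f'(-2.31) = 10.86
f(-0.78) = -6.49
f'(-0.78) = 1.68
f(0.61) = -9.95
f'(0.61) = -6.66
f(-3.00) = -25.00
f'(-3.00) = 15.00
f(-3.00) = -25.00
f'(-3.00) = 15.00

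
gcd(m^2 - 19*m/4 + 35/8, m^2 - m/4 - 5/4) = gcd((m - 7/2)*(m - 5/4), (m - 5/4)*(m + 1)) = m - 5/4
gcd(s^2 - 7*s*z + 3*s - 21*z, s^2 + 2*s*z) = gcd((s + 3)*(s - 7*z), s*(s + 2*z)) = 1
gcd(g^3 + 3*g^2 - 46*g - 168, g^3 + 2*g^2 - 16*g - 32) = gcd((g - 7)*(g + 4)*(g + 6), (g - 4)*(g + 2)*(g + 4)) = g + 4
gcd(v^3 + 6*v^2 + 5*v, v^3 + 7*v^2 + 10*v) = v^2 + 5*v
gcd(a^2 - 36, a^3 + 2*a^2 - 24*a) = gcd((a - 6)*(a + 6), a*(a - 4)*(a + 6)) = a + 6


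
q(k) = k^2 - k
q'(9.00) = 17.00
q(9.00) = 72.00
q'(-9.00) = -19.00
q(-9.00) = 90.00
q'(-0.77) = -2.54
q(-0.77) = 1.36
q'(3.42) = 5.84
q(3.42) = 8.28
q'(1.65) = 2.30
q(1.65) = 1.07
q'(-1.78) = -4.56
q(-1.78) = 4.95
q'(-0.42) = -1.84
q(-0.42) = 0.60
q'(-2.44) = -5.88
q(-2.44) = 8.39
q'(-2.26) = -5.52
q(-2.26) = 7.37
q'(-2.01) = -5.02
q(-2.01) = 6.05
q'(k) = 2*k - 1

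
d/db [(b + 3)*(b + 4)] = 2*b + 7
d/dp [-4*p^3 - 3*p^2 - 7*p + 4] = -12*p^2 - 6*p - 7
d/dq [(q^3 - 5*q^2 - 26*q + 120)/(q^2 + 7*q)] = (q^4 + 14*q^3 - 9*q^2 - 240*q - 840)/(q^2*(q^2 + 14*q + 49))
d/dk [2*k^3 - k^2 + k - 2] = 6*k^2 - 2*k + 1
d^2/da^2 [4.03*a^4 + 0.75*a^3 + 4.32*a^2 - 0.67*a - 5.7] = 48.36*a^2 + 4.5*a + 8.64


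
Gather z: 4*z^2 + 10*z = 4*z^2 + 10*z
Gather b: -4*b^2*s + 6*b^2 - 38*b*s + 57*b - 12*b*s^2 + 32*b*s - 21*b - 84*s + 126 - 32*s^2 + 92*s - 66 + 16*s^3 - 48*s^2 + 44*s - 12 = b^2*(6 - 4*s) + b*(-12*s^2 - 6*s + 36) + 16*s^3 - 80*s^2 + 52*s + 48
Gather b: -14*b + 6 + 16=22 - 14*b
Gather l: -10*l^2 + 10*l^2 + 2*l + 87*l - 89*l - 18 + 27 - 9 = 0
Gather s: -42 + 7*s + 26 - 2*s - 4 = 5*s - 20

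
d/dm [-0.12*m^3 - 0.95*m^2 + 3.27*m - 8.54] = -0.36*m^2 - 1.9*m + 3.27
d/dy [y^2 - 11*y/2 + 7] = 2*y - 11/2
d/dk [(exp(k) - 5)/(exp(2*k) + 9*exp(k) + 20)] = (-(exp(k) - 5)*(2*exp(k) + 9) + exp(2*k) + 9*exp(k) + 20)*exp(k)/(exp(2*k) + 9*exp(k) + 20)^2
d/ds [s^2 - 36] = 2*s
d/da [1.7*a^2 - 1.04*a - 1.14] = 3.4*a - 1.04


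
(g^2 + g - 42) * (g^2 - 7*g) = g^4 - 6*g^3 - 49*g^2 + 294*g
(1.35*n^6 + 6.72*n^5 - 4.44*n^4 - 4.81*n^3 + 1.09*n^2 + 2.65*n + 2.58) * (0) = 0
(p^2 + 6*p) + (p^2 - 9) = 2*p^2 + 6*p - 9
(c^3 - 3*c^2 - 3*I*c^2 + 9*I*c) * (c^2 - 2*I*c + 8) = c^5 - 3*c^4 - 5*I*c^4 + 2*c^3 + 15*I*c^3 - 6*c^2 - 24*I*c^2 + 72*I*c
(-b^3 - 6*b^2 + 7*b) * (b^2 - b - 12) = -b^5 - 5*b^4 + 25*b^3 + 65*b^2 - 84*b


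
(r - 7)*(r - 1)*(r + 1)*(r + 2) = r^4 - 5*r^3 - 15*r^2 + 5*r + 14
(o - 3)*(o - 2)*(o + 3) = o^3 - 2*o^2 - 9*o + 18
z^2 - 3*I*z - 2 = (z - 2*I)*(z - I)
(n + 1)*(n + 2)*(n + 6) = n^3 + 9*n^2 + 20*n + 12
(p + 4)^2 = p^2 + 8*p + 16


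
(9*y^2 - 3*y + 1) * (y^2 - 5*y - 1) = 9*y^4 - 48*y^3 + 7*y^2 - 2*y - 1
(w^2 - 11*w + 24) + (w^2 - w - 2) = 2*w^2 - 12*w + 22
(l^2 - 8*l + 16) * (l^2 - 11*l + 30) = l^4 - 19*l^3 + 134*l^2 - 416*l + 480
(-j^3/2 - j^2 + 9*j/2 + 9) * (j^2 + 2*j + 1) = -j^5/2 - 2*j^4 + 2*j^3 + 17*j^2 + 45*j/2 + 9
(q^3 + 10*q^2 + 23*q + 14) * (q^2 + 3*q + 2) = q^5 + 13*q^4 + 55*q^3 + 103*q^2 + 88*q + 28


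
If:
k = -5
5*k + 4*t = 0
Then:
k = -5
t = 25/4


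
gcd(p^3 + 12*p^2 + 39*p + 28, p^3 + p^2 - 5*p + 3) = 1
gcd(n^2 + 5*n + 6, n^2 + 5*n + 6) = n^2 + 5*n + 6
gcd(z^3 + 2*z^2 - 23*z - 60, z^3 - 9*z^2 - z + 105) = z^2 - 2*z - 15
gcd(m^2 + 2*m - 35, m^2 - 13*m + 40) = m - 5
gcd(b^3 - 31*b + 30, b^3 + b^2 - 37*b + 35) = b^2 - 6*b + 5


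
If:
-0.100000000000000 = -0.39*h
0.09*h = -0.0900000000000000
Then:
No Solution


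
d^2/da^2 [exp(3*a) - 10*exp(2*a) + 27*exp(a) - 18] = (9*exp(2*a) - 40*exp(a) + 27)*exp(a)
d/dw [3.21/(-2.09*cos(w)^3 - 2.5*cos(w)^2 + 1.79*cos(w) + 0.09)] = (-20.1267*cos(w)^2 - 16.05*cos(w) + 5.7459)*sin(w)/(2.09*cos(w)^3 + 2.5*cos(w)^2 - 1.79*cos(w) - 0.09)^2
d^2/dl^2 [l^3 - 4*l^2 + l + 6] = 6*l - 8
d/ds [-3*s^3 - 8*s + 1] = -9*s^2 - 8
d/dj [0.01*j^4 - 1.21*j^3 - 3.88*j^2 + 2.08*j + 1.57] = 0.04*j^3 - 3.63*j^2 - 7.76*j + 2.08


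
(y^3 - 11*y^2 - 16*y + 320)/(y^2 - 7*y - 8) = (y^2 - 3*y - 40)/(y + 1)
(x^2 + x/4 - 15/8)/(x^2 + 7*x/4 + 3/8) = (4*x - 5)/(4*x + 1)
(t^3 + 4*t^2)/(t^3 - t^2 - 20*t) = t/(t - 5)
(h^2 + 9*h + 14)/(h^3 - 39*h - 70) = (h + 7)/(h^2 - 2*h - 35)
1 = 1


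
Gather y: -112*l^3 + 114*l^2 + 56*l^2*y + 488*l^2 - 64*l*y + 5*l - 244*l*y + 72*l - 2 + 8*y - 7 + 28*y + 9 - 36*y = -112*l^3 + 602*l^2 + 77*l + y*(56*l^2 - 308*l)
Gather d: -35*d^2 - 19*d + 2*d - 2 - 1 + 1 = -35*d^2 - 17*d - 2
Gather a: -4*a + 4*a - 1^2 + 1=0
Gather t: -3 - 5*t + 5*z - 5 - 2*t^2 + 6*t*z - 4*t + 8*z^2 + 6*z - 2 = -2*t^2 + t*(6*z - 9) + 8*z^2 + 11*z - 10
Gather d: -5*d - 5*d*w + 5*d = -5*d*w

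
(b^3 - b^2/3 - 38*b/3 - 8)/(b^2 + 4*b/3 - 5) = (3*b^2 - 10*b - 8)/(3*b - 5)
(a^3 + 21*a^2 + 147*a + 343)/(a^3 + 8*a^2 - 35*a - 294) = (a + 7)/(a - 6)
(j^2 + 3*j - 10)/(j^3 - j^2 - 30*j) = (j - 2)/(j*(j - 6))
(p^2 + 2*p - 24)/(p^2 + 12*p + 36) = (p - 4)/(p + 6)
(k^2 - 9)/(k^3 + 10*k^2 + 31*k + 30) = (k - 3)/(k^2 + 7*k + 10)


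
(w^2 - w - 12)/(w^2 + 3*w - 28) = (w + 3)/(w + 7)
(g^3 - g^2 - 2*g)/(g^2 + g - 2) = g*(g^2 - g - 2)/(g^2 + g - 2)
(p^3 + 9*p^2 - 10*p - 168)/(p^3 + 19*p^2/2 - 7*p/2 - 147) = 2*(p - 4)/(2*p - 7)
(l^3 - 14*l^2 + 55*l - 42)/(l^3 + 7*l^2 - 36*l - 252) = (l^2 - 8*l + 7)/(l^2 + 13*l + 42)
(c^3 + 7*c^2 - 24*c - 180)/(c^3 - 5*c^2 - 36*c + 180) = (c + 6)/(c - 6)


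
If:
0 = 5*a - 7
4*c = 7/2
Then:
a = 7/5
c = 7/8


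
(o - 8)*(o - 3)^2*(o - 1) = o^4 - 15*o^3 + 71*o^2 - 129*o + 72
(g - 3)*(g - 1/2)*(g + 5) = g^3 + 3*g^2/2 - 16*g + 15/2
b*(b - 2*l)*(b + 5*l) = b^3 + 3*b^2*l - 10*b*l^2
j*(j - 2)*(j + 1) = j^3 - j^2 - 2*j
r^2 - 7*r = r*(r - 7)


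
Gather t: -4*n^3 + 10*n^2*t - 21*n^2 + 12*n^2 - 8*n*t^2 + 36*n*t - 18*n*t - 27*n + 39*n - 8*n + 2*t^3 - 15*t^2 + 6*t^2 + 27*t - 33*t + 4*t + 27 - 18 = -4*n^3 - 9*n^2 + 4*n + 2*t^3 + t^2*(-8*n - 9) + t*(10*n^2 + 18*n - 2) + 9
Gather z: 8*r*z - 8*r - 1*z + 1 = -8*r + z*(8*r - 1) + 1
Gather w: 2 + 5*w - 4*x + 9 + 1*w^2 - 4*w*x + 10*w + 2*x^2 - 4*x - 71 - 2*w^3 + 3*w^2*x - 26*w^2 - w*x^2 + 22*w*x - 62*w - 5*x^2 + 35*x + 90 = -2*w^3 + w^2*(3*x - 25) + w*(-x^2 + 18*x - 47) - 3*x^2 + 27*x + 30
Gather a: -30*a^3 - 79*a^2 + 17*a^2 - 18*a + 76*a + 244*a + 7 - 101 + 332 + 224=-30*a^3 - 62*a^2 + 302*a + 462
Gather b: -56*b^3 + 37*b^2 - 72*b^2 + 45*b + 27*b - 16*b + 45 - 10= -56*b^3 - 35*b^2 + 56*b + 35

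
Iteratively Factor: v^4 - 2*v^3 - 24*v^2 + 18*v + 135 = (v + 3)*(v^3 - 5*v^2 - 9*v + 45) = (v + 3)^2*(v^2 - 8*v + 15) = (v - 3)*(v + 3)^2*(v - 5)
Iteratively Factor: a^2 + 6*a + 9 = (a + 3)*(a + 3)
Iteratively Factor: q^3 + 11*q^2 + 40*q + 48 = (q + 4)*(q^2 + 7*q + 12) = (q + 3)*(q + 4)*(q + 4)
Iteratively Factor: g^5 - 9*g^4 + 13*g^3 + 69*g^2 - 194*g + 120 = (g - 4)*(g^4 - 5*g^3 - 7*g^2 + 41*g - 30) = (g - 5)*(g - 4)*(g^3 - 7*g + 6) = (g - 5)*(g - 4)*(g - 2)*(g^2 + 2*g - 3) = (g - 5)*(g - 4)*(g - 2)*(g + 3)*(g - 1)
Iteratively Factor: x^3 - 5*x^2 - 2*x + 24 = (x - 3)*(x^2 - 2*x - 8) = (x - 3)*(x + 2)*(x - 4)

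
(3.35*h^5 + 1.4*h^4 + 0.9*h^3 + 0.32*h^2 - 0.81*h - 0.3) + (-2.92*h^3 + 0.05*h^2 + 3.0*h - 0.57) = 3.35*h^5 + 1.4*h^4 - 2.02*h^3 + 0.37*h^2 + 2.19*h - 0.87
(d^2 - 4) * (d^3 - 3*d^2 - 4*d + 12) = d^5 - 3*d^4 - 8*d^3 + 24*d^2 + 16*d - 48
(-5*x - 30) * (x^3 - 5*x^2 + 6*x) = -5*x^4 - 5*x^3 + 120*x^2 - 180*x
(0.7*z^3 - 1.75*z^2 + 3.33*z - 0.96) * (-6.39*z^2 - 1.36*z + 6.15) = -4.473*z^5 + 10.2305*z^4 - 14.5937*z^3 - 9.1569*z^2 + 21.7851*z - 5.904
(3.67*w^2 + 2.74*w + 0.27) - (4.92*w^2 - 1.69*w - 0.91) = -1.25*w^2 + 4.43*w + 1.18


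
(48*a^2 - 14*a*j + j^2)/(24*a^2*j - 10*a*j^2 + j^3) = (8*a - j)/(j*(4*a - j))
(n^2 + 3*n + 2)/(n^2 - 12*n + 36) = (n^2 + 3*n + 2)/(n^2 - 12*n + 36)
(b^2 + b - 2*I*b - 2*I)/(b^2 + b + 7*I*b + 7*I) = (b - 2*I)/(b + 7*I)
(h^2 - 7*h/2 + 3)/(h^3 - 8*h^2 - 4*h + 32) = (h - 3/2)/(h^2 - 6*h - 16)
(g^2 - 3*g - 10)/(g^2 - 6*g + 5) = (g + 2)/(g - 1)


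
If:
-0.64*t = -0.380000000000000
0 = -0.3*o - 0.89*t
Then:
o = -1.76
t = 0.59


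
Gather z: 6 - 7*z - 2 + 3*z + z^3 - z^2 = z^3 - z^2 - 4*z + 4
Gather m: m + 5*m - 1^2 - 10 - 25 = 6*m - 36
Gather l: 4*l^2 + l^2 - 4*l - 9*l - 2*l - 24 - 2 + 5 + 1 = 5*l^2 - 15*l - 20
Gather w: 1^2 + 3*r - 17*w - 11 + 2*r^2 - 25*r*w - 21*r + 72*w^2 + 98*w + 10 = 2*r^2 - 18*r + 72*w^2 + w*(81 - 25*r)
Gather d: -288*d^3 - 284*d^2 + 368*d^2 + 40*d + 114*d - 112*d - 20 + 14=-288*d^3 + 84*d^2 + 42*d - 6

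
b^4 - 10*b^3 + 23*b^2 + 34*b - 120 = (b - 5)*(b - 4)*(b - 3)*(b + 2)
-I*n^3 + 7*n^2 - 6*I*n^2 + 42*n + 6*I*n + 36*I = (n + 6)*(n + 6*I)*(-I*n + 1)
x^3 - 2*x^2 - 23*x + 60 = (x - 4)*(x - 3)*(x + 5)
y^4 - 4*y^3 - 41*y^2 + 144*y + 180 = (y - 6)*(y - 5)*(y + 1)*(y + 6)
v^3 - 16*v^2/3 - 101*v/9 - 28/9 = (v - 7)*(v + 1/3)*(v + 4/3)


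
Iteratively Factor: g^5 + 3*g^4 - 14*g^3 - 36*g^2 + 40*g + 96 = (g + 2)*(g^4 + g^3 - 16*g^2 - 4*g + 48) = (g - 2)*(g + 2)*(g^3 + 3*g^2 - 10*g - 24) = (g - 2)*(g + 2)*(g + 4)*(g^2 - g - 6) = (g - 2)*(g + 2)^2*(g + 4)*(g - 3)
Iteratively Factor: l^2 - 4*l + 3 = (l - 1)*(l - 3)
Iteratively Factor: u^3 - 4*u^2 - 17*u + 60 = (u + 4)*(u^2 - 8*u + 15) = (u - 3)*(u + 4)*(u - 5)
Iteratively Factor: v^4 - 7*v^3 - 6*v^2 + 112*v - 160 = (v - 5)*(v^3 - 2*v^2 - 16*v + 32) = (v - 5)*(v + 4)*(v^2 - 6*v + 8) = (v - 5)*(v - 4)*(v + 4)*(v - 2)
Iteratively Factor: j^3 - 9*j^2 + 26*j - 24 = (j - 4)*(j^2 - 5*j + 6) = (j - 4)*(j - 3)*(j - 2)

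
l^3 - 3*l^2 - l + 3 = (l - 3)*(l - 1)*(l + 1)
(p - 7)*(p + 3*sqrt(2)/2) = p^2 - 7*p + 3*sqrt(2)*p/2 - 21*sqrt(2)/2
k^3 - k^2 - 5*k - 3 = (k - 3)*(k + 1)^2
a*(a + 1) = a^2 + a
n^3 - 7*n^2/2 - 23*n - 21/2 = (n - 7)*(n + 1/2)*(n + 3)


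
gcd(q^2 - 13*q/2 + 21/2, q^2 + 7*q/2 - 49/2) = q - 7/2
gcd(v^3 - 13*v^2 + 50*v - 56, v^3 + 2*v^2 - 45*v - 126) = v - 7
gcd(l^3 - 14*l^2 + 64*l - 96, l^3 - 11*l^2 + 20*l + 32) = l - 4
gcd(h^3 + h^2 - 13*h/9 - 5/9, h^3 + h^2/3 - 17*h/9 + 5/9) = h^2 + 2*h/3 - 5/3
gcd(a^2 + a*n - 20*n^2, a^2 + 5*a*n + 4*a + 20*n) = a + 5*n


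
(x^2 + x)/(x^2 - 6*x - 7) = x/(x - 7)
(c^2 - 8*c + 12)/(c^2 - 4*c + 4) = (c - 6)/(c - 2)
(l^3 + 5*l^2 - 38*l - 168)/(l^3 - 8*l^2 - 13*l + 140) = (l^2 + l - 42)/(l^2 - 12*l + 35)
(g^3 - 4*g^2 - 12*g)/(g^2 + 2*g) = g - 6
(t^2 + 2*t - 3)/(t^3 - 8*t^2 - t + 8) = (t + 3)/(t^2 - 7*t - 8)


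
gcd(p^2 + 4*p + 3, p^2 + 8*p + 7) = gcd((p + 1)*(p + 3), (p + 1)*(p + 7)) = p + 1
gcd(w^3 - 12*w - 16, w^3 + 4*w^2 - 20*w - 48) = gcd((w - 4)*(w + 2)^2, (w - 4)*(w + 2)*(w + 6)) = w^2 - 2*w - 8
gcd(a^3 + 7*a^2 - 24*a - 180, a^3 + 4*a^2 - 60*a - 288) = a^2 + 12*a + 36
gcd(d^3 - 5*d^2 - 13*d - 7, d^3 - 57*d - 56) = d + 1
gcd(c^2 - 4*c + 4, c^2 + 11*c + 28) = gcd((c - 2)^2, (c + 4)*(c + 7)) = 1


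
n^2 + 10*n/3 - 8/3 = (n - 2/3)*(n + 4)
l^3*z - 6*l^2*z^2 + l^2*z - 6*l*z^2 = l*(l - 6*z)*(l*z + z)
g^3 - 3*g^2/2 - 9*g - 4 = (g - 4)*(g + 1/2)*(g + 2)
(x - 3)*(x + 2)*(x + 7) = x^3 + 6*x^2 - 13*x - 42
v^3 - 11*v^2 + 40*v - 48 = (v - 4)^2*(v - 3)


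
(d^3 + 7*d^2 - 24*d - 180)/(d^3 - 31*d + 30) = (d + 6)/(d - 1)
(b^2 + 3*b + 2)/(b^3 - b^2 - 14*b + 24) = (b^2 + 3*b + 2)/(b^3 - b^2 - 14*b + 24)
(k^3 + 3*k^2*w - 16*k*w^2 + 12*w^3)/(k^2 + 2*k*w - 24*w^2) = (-k^2 + 3*k*w - 2*w^2)/(-k + 4*w)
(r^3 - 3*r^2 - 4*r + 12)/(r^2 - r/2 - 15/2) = 2*(r^2 - 4)/(2*r + 5)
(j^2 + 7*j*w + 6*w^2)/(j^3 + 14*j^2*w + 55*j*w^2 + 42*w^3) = 1/(j + 7*w)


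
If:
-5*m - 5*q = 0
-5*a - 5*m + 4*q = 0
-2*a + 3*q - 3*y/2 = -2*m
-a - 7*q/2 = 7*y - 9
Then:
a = -486/205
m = 54/41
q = -54/41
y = 468/205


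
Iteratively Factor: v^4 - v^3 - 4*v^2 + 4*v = (v + 2)*(v^3 - 3*v^2 + 2*v) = (v - 1)*(v + 2)*(v^2 - 2*v) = (v - 2)*(v - 1)*(v + 2)*(v)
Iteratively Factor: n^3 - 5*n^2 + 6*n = (n - 2)*(n^2 - 3*n) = (n - 3)*(n - 2)*(n)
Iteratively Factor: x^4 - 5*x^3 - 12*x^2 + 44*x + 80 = (x + 2)*(x^3 - 7*x^2 + 2*x + 40) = (x - 4)*(x + 2)*(x^2 - 3*x - 10) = (x - 4)*(x + 2)^2*(x - 5)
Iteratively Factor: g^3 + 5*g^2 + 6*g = (g + 2)*(g^2 + 3*g) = (g + 2)*(g + 3)*(g)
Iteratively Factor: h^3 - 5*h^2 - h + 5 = (h - 1)*(h^2 - 4*h - 5) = (h - 5)*(h - 1)*(h + 1)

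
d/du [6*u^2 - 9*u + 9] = 12*u - 9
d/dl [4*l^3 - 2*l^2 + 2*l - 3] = 12*l^2 - 4*l + 2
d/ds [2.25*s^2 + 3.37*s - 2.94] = 4.5*s + 3.37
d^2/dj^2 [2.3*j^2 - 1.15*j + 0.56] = 4.60000000000000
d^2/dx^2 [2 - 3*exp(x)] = -3*exp(x)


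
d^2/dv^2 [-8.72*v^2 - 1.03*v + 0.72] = -17.4400000000000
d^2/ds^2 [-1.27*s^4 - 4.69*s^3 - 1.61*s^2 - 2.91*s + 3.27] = -15.24*s^2 - 28.14*s - 3.22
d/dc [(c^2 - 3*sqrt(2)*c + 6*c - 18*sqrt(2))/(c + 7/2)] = 2*(2*c^2 + 14*c + 15*sqrt(2) + 42)/(4*c^2 + 28*c + 49)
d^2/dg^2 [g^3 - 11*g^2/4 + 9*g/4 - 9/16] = 6*g - 11/2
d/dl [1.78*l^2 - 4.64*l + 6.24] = 3.56*l - 4.64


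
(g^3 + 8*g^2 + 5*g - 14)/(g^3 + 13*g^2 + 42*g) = (g^2 + g - 2)/(g*(g + 6))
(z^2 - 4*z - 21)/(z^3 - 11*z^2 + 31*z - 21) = (z + 3)/(z^2 - 4*z + 3)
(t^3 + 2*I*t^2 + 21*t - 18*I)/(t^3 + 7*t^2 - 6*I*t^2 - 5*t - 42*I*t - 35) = (t^2 + 3*I*t + 18)/(t^2 + t*(7 - 5*I) - 35*I)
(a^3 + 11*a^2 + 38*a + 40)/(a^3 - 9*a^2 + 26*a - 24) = (a^3 + 11*a^2 + 38*a + 40)/(a^3 - 9*a^2 + 26*a - 24)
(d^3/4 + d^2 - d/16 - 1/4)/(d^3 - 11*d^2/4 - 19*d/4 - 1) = (-4*d^3 - 16*d^2 + d + 4)/(4*(-4*d^3 + 11*d^2 + 19*d + 4))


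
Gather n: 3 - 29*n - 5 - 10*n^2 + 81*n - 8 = -10*n^2 + 52*n - 10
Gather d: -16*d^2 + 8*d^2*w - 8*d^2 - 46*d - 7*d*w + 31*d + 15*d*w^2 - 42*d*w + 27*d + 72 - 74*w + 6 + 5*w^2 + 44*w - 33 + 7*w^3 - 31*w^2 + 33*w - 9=d^2*(8*w - 24) + d*(15*w^2 - 49*w + 12) + 7*w^3 - 26*w^2 + 3*w + 36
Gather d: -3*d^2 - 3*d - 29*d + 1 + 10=-3*d^2 - 32*d + 11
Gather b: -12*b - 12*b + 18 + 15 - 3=30 - 24*b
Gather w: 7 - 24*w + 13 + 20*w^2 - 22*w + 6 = 20*w^2 - 46*w + 26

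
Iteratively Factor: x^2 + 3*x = (x + 3)*(x)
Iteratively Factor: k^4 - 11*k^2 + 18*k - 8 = (k - 2)*(k^3 + 2*k^2 - 7*k + 4) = (k - 2)*(k - 1)*(k^2 + 3*k - 4) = (k - 2)*(k - 1)*(k + 4)*(k - 1)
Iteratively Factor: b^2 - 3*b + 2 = (b - 2)*(b - 1)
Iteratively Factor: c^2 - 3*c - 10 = (c + 2)*(c - 5)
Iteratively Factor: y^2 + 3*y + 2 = (y + 1)*(y + 2)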